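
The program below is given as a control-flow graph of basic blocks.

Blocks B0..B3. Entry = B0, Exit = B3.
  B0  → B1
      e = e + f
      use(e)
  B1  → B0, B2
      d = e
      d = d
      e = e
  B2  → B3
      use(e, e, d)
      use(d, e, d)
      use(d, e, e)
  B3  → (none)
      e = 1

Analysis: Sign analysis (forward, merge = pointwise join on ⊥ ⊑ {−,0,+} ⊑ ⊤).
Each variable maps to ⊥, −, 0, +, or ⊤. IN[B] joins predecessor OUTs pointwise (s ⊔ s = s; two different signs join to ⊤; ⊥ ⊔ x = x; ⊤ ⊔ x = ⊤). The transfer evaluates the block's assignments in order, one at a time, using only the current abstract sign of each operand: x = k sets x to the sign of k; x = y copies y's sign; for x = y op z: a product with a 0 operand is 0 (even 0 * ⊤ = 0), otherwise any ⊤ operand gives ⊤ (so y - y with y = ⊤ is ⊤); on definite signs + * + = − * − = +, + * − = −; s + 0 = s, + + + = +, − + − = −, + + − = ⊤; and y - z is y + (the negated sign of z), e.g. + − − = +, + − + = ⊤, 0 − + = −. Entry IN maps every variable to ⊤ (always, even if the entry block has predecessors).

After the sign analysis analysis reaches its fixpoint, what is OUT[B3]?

Fixpoint table:
  B0:   IN=(all ⊤)   OUT=(all ⊤)
  B1:   IN=(all ⊤)   OUT=(all ⊤)
  B2:   IN=(all ⊤)   OUT=(all ⊤)
  B3:   IN=(all ⊤)   OUT={e:+; rest ⊤}

Merge at B3: IN[B3] = OUT[B2] = {a: ⊤, b: ⊤, c: ⊤, d: ⊤, e: ⊤, f: ⊤}
Applying B3's transfer function to that IN value gives OUT[B3] (row B3 above).

Answer: {a: ⊤, b: ⊤, c: ⊤, d: ⊤, e: +, f: ⊤}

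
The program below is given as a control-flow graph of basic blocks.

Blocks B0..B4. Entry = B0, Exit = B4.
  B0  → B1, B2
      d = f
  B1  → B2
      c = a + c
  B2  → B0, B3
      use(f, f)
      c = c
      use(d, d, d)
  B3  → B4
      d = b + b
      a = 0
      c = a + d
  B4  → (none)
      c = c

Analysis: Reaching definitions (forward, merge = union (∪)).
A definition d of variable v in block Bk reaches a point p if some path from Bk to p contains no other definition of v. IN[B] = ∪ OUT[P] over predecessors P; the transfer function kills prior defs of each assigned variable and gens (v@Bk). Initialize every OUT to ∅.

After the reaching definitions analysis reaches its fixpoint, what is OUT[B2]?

Converged values:
  B0:   IN={c@B2, d@B0}   OUT={c@B2, d@B0}
  B1:   IN={c@B2, d@B0}   OUT={c@B1, d@B0}
  B2:   IN={c@B1, c@B2, d@B0}   OUT={c@B2, d@B0}
  B3:   IN={c@B2, d@B0}   OUT={a@B3, c@B3, d@B3}
  B4:   IN={a@B3, c@B3, d@B3}   OUT={a@B3, c@B4, d@B3}

Merge at B2: IN[B2] = OUT[B0] ⊔ OUT[B1] = {c@B1, c@B2, d@B0}
Applying B2's transfer function to that IN value gives OUT[B2] (row B2 above).

Answer: {c@B2, d@B0}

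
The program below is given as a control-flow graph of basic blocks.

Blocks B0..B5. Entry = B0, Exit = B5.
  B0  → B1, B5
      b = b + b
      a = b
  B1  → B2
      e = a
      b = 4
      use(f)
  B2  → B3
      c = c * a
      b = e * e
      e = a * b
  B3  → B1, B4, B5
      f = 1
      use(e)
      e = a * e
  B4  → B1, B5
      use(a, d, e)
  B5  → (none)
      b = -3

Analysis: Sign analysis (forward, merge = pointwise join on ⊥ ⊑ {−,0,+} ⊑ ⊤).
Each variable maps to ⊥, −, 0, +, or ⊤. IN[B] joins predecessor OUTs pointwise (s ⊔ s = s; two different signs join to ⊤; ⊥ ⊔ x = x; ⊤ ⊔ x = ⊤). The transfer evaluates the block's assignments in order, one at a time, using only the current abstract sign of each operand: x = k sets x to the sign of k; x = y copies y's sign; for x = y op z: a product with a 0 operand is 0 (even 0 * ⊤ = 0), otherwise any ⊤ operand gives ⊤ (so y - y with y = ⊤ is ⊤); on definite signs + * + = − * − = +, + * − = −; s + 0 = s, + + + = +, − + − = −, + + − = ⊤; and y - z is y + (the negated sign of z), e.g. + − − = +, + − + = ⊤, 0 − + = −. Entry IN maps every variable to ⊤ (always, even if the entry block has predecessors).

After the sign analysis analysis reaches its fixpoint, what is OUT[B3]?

Per-block solution:
  B0:  IN=(all ⊤)  OUT=(all ⊤)
  B1:  IN=(all ⊤)  OUT={b:+; rest ⊤}
  B2:  IN={b:+; rest ⊤}  OUT=(all ⊤)
  B3:  IN=(all ⊤)  OUT={f:+; rest ⊤}
  B4:  IN={f:+; rest ⊤}  OUT={f:+; rest ⊤}
  B5:  IN=(all ⊤)  OUT={b:-; rest ⊤}

Merge at B3: IN[B3] = OUT[B2] = {a: ⊤, b: ⊤, c: ⊤, d: ⊤, e: ⊤, f: ⊤}
Applying B3's transfer function to that IN value gives OUT[B3] (row B3 above).

Answer: {a: ⊤, b: ⊤, c: ⊤, d: ⊤, e: ⊤, f: +}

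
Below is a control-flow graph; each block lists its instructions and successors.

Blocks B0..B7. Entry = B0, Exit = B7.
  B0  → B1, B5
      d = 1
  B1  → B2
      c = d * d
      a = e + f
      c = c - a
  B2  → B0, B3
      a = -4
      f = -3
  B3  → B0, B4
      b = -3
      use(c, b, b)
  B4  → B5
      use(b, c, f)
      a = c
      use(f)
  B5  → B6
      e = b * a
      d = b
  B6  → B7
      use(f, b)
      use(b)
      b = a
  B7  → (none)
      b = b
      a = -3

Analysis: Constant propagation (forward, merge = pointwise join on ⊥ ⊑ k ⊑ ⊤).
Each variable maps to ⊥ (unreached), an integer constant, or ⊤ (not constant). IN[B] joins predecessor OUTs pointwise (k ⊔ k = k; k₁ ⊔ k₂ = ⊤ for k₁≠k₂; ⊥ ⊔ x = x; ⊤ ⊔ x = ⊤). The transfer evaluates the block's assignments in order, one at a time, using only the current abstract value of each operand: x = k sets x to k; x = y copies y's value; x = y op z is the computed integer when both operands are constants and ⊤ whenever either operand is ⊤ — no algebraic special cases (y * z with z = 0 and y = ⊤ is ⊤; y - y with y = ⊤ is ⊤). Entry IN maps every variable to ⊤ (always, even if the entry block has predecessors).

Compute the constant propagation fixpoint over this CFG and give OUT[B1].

Answer: {a: ⊤, b: ⊤, c: ⊤, d: 1, e: ⊤, f: ⊤}

Derivation:
Converged values:
  B0:  IN=(all ⊤)  OUT={d:1; rest ⊤}
  B1:  IN={d:1; rest ⊤}  OUT={d:1; rest ⊤}
  B2:  IN={d:1; rest ⊤}  OUT={a:-4, d:1, f:-3; rest ⊤}
  B3:  IN={a:-4, d:1, f:-3; rest ⊤}  OUT={a:-4, b:-3, d:1, f:-3; rest ⊤}
  B4:  IN={a:-4, b:-3, d:1, f:-3; rest ⊤}  OUT={b:-3, d:1, f:-3; rest ⊤}
  B5:  IN={d:1; rest ⊤}  OUT=(all ⊤)
  B6:  IN=(all ⊤)  OUT=(all ⊤)
  B7:  IN=(all ⊤)  OUT={a:-3; rest ⊤}

Merge at B1: IN[B1] = OUT[B0] = {a: ⊤, b: ⊤, c: ⊤, d: 1, e: ⊤, f: ⊤}
Applying B1's transfer function to that IN value gives OUT[B1] (row B1 above).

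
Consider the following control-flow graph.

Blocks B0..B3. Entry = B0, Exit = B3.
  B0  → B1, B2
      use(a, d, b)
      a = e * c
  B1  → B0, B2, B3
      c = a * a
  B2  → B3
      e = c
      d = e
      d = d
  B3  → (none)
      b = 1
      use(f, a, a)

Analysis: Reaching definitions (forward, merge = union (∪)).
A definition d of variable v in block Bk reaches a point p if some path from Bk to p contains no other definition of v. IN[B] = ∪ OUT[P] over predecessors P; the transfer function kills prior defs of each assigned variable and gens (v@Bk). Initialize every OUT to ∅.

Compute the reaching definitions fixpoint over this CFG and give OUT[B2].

Answer: {a@B0, c@B1, d@B2, e@B2}

Trace:
Fixpoint table:
  B0:   IN={a@B0, c@B1}   OUT={a@B0, c@B1}
  B1:   IN={a@B0, c@B1}   OUT={a@B0, c@B1}
  B2:   IN={a@B0, c@B1}   OUT={a@B0, c@B1, d@B2, e@B2}
  B3:   IN={a@B0, c@B1, d@B2, e@B2}   OUT={a@B0, b@B3, c@B1, d@B2, e@B2}

Merge at B2: IN[B2] = OUT[B0] ⊔ OUT[B1] = {a@B0, c@B1}
Applying B2's transfer function to that IN value gives OUT[B2] (row B2 above).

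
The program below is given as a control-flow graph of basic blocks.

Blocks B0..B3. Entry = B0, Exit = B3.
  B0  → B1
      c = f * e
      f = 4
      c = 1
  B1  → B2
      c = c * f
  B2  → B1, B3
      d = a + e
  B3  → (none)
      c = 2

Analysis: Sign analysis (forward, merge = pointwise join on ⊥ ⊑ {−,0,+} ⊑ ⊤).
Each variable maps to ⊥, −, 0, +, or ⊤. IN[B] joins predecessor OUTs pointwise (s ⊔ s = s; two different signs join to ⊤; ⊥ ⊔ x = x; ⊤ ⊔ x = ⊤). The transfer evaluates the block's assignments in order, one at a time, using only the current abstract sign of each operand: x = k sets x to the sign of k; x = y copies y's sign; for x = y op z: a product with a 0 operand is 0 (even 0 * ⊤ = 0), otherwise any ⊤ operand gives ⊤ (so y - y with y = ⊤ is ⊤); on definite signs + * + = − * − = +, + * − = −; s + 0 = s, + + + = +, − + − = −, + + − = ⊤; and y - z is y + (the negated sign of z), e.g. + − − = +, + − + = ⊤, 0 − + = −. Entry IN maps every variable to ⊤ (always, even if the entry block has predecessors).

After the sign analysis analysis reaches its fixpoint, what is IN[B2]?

Answer: {a: ⊤, b: ⊤, c: +, d: ⊤, e: ⊤, f: +}

Working:
Per-block solution:
  B0: | IN=(all ⊤) | OUT={c:+, f:+; rest ⊤}
  B1: | IN={c:+, f:+; rest ⊤} | OUT={c:+, f:+; rest ⊤}
  B2: | IN={c:+, f:+; rest ⊤} | OUT={c:+, f:+; rest ⊤}
  B3: | IN={c:+, f:+; rest ⊤} | OUT={c:+, f:+; rest ⊤}

Merge at B2: IN[B2] = OUT[B1] = {a: ⊤, b: ⊤, c: +, d: ⊤, e: ⊤, f: +}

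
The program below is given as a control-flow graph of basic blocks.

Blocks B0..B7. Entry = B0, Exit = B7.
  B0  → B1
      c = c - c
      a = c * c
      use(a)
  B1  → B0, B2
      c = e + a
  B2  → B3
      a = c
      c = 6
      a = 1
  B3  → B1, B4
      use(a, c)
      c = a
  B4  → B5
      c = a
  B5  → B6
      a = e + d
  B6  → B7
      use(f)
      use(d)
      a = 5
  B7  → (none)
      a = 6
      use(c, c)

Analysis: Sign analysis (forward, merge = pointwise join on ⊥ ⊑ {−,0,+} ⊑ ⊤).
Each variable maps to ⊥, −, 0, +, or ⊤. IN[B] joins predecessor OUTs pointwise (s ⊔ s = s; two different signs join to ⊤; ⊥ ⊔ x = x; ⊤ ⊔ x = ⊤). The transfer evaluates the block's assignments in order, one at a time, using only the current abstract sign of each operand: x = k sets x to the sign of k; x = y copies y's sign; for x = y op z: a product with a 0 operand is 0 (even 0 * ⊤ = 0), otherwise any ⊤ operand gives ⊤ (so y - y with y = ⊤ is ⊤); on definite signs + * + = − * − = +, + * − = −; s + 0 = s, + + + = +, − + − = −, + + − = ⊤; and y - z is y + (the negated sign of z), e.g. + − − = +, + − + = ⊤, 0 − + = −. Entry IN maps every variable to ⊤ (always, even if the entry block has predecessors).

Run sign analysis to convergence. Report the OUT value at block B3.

Per-block solution:
  B0:  IN=(all ⊤)  OUT=(all ⊤)
  B1:  IN=(all ⊤)  OUT=(all ⊤)
  B2:  IN=(all ⊤)  OUT={a:+, c:+; rest ⊤}
  B3:  IN={a:+, c:+; rest ⊤}  OUT={a:+, c:+; rest ⊤}
  B4:  IN={a:+, c:+; rest ⊤}  OUT={a:+, c:+; rest ⊤}
  B5:  IN={a:+, c:+; rest ⊤}  OUT={c:+; rest ⊤}
  B6:  IN={c:+; rest ⊤}  OUT={a:+, c:+; rest ⊤}
  B7:  IN={a:+, c:+; rest ⊤}  OUT={a:+, c:+; rest ⊤}

Merge at B3: IN[B3] = OUT[B2] = {a: +, b: ⊤, c: +, d: ⊤, e: ⊤, f: ⊤}
Applying B3's transfer function to that IN value gives OUT[B3] (row B3 above).

Answer: {a: +, b: ⊤, c: +, d: ⊤, e: ⊤, f: ⊤}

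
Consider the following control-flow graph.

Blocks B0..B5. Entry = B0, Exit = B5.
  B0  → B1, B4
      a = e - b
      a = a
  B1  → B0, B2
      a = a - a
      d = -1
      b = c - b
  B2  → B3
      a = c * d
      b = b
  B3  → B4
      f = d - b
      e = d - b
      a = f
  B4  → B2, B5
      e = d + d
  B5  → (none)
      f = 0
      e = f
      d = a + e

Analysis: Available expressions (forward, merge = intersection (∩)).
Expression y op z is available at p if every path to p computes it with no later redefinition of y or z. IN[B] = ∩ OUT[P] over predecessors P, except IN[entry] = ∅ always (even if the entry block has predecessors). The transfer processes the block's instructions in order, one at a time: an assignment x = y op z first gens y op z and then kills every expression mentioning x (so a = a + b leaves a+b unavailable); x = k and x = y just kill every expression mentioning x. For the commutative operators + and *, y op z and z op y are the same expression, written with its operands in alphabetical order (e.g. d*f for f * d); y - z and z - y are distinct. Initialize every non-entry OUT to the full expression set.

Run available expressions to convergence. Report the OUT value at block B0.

Per-block solution:
  B0:  IN={}  OUT={e-b}
  B1:  IN={e-b}  OUT={}
  B2:  IN={}  OUT={c*d}
  B3:  IN={c*d}  OUT={c*d, d-b}
  B4:  IN={}  OUT={d+d}
  B5:  IN={d+d}  OUT={a+e}

Merge at B0 (entry node, so the boundary value {} is joined with the incoming edge(s)): IN[B0] = {} ∩ OUT[B1] = {}
Applying B0's transfer function to that IN value gives OUT[B0] (row B0 above).

Answer: {e-b}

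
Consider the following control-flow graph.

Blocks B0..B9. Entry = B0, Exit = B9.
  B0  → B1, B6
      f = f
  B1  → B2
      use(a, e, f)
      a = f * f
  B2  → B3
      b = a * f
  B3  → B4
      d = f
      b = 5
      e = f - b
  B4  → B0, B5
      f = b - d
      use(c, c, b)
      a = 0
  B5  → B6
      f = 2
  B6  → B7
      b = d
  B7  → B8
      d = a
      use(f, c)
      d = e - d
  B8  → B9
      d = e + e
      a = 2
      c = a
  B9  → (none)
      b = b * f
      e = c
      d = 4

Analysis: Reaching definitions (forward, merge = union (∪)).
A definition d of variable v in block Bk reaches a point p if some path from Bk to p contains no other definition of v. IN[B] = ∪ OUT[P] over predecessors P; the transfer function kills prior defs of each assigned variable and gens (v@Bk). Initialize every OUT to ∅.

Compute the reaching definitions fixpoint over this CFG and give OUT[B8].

Answer: {a@B8, b@B6, c@B8, d@B8, e@B3, f@B0, f@B5}

Trace:
Fixpoint table:
  B0:   IN={a@B4, b@B3, d@B3, e@B3, f@B4}   OUT={a@B4, b@B3, d@B3, e@B3, f@B0}
  B1:   IN={a@B4, b@B3, d@B3, e@B3, f@B0}   OUT={a@B1, b@B3, d@B3, e@B3, f@B0}
  B2:   IN={a@B1, b@B3, d@B3, e@B3, f@B0}   OUT={a@B1, b@B2, d@B3, e@B3, f@B0}
  B3:   IN={a@B1, b@B2, d@B3, e@B3, f@B0}   OUT={a@B1, b@B3, d@B3, e@B3, f@B0}
  B4:   IN={a@B1, b@B3, d@B3, e@B3, f@B0}   OUT={a@B4, b@B3, d@B3, e@B3, f@B4}
  B5:   IN={a@B4, b@B3, d@B3, e@B3, f@B4}   OUT={a@B4, b@B3, d@B3, e@B3, f@B5}
  B6:   IN={a@B4, b@B3, d@B3, e@B3, f@B0, f@B5}   OUT={a@B4, b@B6, d@B3, e@B3, f@B0, f@B5}
  B7:   IN={a@B4, b@B6, d@B3, e@B3, f@B0, f@B5}   OUT={a@B4, b@B6, d@B7, e@B3, f@B0, f@B5}
  B8:   IN={a@B4, b@B6, d@B7, e@B3, f@B0, f@B5}   OUT={a@B8, b@B6, c@B8, d@B8, e@B3, f@B0, f@B5}
  B9:   IN={a@B8, b@B6, c@B8, d@B8, e@B3, f@B0, f@B5}   OUT={a@B8, b@B9, c@B8, d@B9, e@B9, f@B0, f@B5}

Merge at B8: IN[B8] = OUT[B7] = {a@B4, b@B6, d@B7, e@B3, f@B0, f@B5}
Applying B8's transfer function to that IN value gives OUT[B8] (row B8 above).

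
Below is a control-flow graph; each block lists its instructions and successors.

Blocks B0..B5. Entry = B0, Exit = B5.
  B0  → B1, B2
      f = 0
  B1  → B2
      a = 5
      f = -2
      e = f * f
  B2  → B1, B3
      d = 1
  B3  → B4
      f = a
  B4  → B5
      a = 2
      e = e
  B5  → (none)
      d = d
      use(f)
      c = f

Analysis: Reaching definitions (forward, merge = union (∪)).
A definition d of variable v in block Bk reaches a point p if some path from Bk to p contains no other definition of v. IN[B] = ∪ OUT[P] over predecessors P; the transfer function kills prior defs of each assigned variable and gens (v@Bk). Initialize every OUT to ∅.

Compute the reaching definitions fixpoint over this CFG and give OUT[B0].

Per-block solution:
  B0:  IN={}  OUT={f@B0}
  B1:  IN={a@B1, d@B2, e@B1, f@B0, f@B1}  OUT={a@B1, d@B2, e@B1, f@B1}
  B2:  IN={a@B1, d@B2, e@B1, f@B0, f@B1}  OUT={a@B1, d@B2, e@B1, f@B0, f@B1}
  B3:  IN={a@B1, d@B2, e@B1, f@B0, f@B1}  OUT={a@B1, d@B2, e@B1, f@B3}
  B4:  IN={a@B1, d@B2, e@B1, f@B3}  OUT={a@B4, d@B2, e@B4, f@B3}
  B5:  IN={a@B4, d@B2, e@B4, f@B3}  OUT={a@B4, c@B5, d@B5, e@B4, f@B3}

B0 is the boundary node: IN[B0] = {}
Applying B0's transfer function to that IN value gives OUT[B0] (row B0 above).

Answer: {f@B0}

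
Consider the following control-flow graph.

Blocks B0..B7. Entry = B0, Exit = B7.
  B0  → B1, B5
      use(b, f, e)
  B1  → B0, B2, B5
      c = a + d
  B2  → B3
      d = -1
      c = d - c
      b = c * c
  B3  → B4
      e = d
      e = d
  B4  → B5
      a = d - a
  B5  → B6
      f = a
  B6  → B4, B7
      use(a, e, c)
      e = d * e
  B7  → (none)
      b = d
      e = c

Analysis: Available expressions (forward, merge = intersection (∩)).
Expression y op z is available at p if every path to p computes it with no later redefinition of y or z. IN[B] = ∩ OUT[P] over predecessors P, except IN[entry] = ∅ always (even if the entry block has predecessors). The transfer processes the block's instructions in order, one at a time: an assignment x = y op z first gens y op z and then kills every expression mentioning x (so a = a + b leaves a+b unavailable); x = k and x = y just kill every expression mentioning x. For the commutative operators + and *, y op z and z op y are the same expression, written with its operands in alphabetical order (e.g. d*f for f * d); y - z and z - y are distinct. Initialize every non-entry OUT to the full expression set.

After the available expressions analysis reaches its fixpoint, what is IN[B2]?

Answer: {a+d}

Derivation:
Per-block solution:
  B0: | IN={} | OUT={}
  B1: | IN={} | OUT={a+d}
  B2: | IN={a+d} | OUT={c*c}
  B3: | IN={c*c} | OUT={c*c}
  B4: | IN={} | OUT={}
  B5: | IN={} | OUT={}
  B6: | IN={} | OUT={}
  B7: | IN={} | OUT={}

Merge at B2: IN[B2] = OUT[B1] = {a+d}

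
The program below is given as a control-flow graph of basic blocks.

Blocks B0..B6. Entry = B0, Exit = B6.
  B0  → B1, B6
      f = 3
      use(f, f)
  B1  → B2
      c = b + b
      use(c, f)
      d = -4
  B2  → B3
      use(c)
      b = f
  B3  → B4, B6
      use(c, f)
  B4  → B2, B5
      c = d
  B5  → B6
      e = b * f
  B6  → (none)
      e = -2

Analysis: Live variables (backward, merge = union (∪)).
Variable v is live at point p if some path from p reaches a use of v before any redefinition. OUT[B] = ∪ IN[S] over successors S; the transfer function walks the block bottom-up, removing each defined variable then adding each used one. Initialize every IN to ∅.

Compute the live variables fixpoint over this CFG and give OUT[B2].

Answer: {b, c, d, f}

Working:
Per-block solution:
  B0: | IN={b} | OUT={b, f}
  B1: | IN={b, f} | OUT={c, d, f}
  B2: | IN={c, d, f} | OUT={b, c, d, f}
  B3: | IN={b, c, d, f} | OUT={b, d, f}
  B4: | IN={b, d, f} | OUT={b, c, d, f}
  B5: | IN={b, f} | OUT={}
  B6: | IN={} | OUT={}

Merge at B2: OUT[B2] = IN[B3] = {b, c, d, f}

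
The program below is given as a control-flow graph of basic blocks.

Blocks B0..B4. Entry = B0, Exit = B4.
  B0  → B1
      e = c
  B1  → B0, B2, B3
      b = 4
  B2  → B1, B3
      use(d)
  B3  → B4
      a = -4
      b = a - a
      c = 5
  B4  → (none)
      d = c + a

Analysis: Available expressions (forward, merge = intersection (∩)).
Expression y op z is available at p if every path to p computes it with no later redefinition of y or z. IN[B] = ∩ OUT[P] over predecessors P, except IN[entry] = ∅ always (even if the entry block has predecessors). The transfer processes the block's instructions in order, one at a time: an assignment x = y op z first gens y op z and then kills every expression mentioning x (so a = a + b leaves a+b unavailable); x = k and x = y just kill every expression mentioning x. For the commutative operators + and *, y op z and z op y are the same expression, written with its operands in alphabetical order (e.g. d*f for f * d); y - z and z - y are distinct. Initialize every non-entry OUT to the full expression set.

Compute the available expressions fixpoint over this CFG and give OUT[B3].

Converged values:
  B0:  IN={}  OUT={}
  B1:  IN={}  OUT={}
  B2:  IN={}  OUT={}
  B3:  IN={}  OUT={a-a}
  B4:  IN={a-a}  OUT={a+c, a-a}

Merge at B3: IN[B3] = OUT[B1] ∩ OUT[B2] = {}
Applying B3's transfer function to that IN value gives OUT[B3] (row B3 above).

Answer: {a-a}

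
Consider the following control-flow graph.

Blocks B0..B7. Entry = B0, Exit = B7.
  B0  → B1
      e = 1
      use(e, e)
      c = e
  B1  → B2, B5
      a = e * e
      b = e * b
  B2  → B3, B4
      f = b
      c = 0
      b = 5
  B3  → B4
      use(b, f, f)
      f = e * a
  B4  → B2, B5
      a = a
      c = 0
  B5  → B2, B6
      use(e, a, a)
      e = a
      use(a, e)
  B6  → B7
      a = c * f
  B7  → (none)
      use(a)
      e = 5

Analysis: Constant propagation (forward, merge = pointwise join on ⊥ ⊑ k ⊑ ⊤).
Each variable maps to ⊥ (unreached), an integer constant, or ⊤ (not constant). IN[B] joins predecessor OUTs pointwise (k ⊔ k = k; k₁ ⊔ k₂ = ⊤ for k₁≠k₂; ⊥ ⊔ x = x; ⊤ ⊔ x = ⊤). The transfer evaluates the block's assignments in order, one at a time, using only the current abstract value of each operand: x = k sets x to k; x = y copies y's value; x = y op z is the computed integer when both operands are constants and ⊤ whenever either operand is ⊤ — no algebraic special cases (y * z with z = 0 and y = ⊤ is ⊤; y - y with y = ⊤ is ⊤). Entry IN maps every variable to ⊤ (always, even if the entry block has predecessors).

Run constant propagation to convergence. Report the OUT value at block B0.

Answer: {a: ⊤, b: ⊤, c: 1, d: ⊤, e: 1, f: ⊤}

Derivation:
Per-block solution:
  B0:   IN=(all ⊤)   OUT={c:1, e:1; rest ⊤}
  B1:   IN={c:1, e:1; rest ⊤}   OUT={a:1, c:1, e:1; rest ⊤}
  B2:   IN={a:1, e:1; rest ⊤}   OUT={a:1, b:5, c:0, e:1; rest ⊤}
  B3:   IN={a:1, b:5, c:0, e:1; rest ⊤}   OUT={a:1, b:5, c:0, e:1, f:1; rest ⊤}
  B4:   IN={a:1, b:5, c:0, e:1; rest ⊤}   OUT={a:1, b:5, c:0, e:1; rest ⊤}
  B5:   IN={a:1, e:1; rest ⊤}   OUT={a:1, e:1; rest ⊤}
  B6:   IN={a:1, e:1; rest ⊤}   OUT={e:1; rest ⊤}
  B7:   IN={e:1; rest ⊤}   OUT={e:5; rest ⊤}

B0 is the boundary node: IN[B0] = {a: ⊤, b: ⊤, c: ⊤, d: ⊤, e: ⊤, f: ⊤}
Applying B0's transfer function to that IN value gives OUT[B0] (row B0 above).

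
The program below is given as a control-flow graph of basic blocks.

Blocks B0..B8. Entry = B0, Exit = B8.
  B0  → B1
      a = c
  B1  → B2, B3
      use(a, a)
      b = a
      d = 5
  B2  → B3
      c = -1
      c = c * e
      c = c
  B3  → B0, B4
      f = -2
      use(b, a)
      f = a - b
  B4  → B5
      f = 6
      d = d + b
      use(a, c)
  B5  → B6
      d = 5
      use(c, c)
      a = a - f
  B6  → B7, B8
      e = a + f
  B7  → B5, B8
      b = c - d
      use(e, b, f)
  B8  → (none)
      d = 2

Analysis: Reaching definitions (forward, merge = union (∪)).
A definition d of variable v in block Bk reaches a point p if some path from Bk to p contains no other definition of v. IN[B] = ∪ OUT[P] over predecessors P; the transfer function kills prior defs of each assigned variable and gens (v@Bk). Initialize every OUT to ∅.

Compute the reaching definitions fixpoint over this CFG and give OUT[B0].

Answer: {a@B0, b@B1, c@B2, d@B1, f@B3}

Derivation:
Converged values:
  B0: | IN={a@B0, b@B1, c@B2, d@B1, f@B3} | OUT={a@B0, b@B1, c@B2, d@B1, f@B3}
  B1: | IN={a@B0, b@B1, c@B2, d@B1, f@B3} | OUT={a@B0, b@B1, c@B2, d@B1, f@B3}
  B2: | IN={a@B0, b@B1, c@B2, d@B1, f@B3} | OUT={a@B0, b@B1, c@B2, d@B1, f@B3}
  B3: | IN={a@B0, b@B1, c@B2, d@B1, f@B3} | OUT={a@B0, b@B1, c@B2, d@B1, f@B3}
  B4: | IN={a@B0, b@B1, c@B2, d@B1, f@B3} | OUT={a@B0, b@B1, c@B2, d@B4, f@B4}
  B5: | IN={a@B0, a@B5, b@B1, b@B7, c@B2, d@B4, d@B5, e@B6, f@B4} | OUT={a@B5, b@B1, b@B7, c@B2, d@B5, e@B6, f@B4}
  B6: | IN={a@B5, b@B1, b@B7, c@B2, d@B5, e@B6, f@B4} | OUT={a@B5, b@B1, b@B7, c@B2, d@B5, e@B6, f@B4}
  B7: | IN={a@B5, b@B1, b@B7, c@B2, d@B5, e@B6, f@B4} | OUT={a@B5, b@B7, c@B2, d@B5, e@B6, f@B4}
  B8: | IN={a@B5, b@B1, b@B7, c@B2, d@B5, e@B6, f@B4} | OUT={a@B5, b@B1, b@B7, c@B2, d@B8, e@B6, f@B4}

Merge at B0 (entry node, so the boundary value {} is joined with the incoming edge(s)): IN[B0] = {} ⊔ OUT[B3] = {a@B0, b@B1, c@B2, d@B1, f@B3}
Applying B0's transfer function to that IN value gives OUT[B0] (row B0 above).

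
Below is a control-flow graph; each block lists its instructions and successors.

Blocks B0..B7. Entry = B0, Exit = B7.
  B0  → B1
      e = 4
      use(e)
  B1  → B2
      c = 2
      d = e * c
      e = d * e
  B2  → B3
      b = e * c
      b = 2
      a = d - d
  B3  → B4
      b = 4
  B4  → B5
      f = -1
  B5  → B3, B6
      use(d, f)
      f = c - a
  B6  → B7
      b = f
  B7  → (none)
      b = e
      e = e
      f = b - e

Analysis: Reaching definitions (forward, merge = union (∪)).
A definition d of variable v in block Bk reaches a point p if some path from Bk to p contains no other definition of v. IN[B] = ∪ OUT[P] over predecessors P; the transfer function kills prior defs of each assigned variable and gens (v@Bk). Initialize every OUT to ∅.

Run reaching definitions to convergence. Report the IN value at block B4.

Answer: {a@B2, b@B3, c@B1, d@B1, e@B1, f@B5}

Derivation:
Per-block solution:
  B0:   IN={}   OUT={e@B0}
  B1:   IN={e@B0}   OUT={c@B1, d@B1, e@B1}
  B2:   IN={c@B1, d@B1, e@B1}   OUT={a@B2, b@B2, c@B1, d@B1, e@B1}
  B3:   IN={a@B2, b@B2, b@B3, c@B1, d@B1, e@B1, f@B5}   OUT={a@B2, b@B3, c@B1, d@B1, e@B1, f@B5}
  B4:   IN={a@B2, b@B3, c@B1, d@B1, e@B1, f@B5}   OUT={a@B2, b@B3, c@B1, d@B1, e@B1, f@B4}
  B5:   IN={a@B2, b@B3, c@B1, d@B1, e@B1, f@B4}   OUT={a@B2, b@B3, c@B1, d@B1, e@B1, f@B5}
  B6:   IN={a@B2, b@B3, c@B1, d@B1, e@B1, f@B5}   OUT={a@B2, b@B6, c@B1, d@B1, e@B1, f@B5}
  B7:   IN={a@B2, b@B6, c@B1, d@B1, e@B1, f@B5}   OUT={a@B2, b@B7, c@B1, d@B1, e@B7, f@B7}

Merge at B4: IN[B4] = OUT[B3] = {a@B2, b@B3, c@B1, d@B1, e@B1, f@B5}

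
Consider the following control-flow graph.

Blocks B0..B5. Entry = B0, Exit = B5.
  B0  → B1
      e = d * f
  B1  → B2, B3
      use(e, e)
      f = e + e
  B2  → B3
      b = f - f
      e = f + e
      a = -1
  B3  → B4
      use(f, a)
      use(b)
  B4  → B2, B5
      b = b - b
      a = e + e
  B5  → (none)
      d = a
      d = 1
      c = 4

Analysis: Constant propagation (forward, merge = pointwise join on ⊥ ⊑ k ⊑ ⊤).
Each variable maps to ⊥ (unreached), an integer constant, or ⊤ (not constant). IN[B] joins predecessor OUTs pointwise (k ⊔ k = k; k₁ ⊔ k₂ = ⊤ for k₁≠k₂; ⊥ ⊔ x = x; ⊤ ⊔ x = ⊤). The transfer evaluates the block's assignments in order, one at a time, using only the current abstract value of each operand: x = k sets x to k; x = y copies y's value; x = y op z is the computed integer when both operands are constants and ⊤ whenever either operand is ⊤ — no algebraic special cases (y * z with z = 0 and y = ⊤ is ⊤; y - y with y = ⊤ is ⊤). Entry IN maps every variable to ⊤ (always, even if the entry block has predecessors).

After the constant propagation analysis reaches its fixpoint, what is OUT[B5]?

Answer: {a: ⊤, b: ⊤, c: 4, d: 1, e: ⊤, f: ⊤}

Trace:
Fixpoint table:
  B0: | IN=(all ⊤) | OUT=(all ⊤)
  B1: | IN=(all ⊤) | OUT=(all ⊤)
  B2: | IN=(all ⊤) | OUT={a:-1; rest ⊤}
  B3: | IN=(all ⊤) | OUT=(all ⊤)
  B4: | IN=(all ⊤) | OUT=(all ⊤)
  B5: | IN=(all ⊤) | OUT={c:4, d:1; rest ⊤}

Merge at B5: IN[B5] = OUT[B4] = {a: ⊤, b: ⊤, c: ⊤, d: ⊤, e: ⊤, f: ⊤}
Applying B5's transfer function to that IN value gives OUT[B5] (row B5 above).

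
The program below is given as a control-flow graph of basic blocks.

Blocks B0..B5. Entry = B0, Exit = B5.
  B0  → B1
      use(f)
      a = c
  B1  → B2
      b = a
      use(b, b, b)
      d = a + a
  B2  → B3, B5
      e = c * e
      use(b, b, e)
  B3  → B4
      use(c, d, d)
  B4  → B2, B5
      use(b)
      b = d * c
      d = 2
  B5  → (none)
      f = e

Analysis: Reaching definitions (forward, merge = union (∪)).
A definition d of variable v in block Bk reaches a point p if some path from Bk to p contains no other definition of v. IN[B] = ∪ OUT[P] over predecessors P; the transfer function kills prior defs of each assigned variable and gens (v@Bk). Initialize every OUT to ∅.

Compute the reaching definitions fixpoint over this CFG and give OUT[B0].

Fixpoint table:
  B0:   IN={}   OUT={a@B0}
  B1:   IN={a@B0}   OUT={a@B0, b@B1, d@B1}
  B2:   IN={a@B0, b@B1, b@B4, d@B1, d@B4, e@B2}   OUT={a@B0, b@B1, b@B4, d@B1, d@B4, e@B2}
  B3:   IN={a@B0, b@B1, b@B4, d@B1, d@B4, e@B2}   OUT={a@B0, b@B1, b@B4, d@B1, d@B4, e@B2}
  B4:   IN={a@B0, b@B1, b@B4, d@B1, d@B4, e@B2}   OUT={a@B0, b@B4, d@B4, e@B2}
  B5:   IN={a@B0, b@B1, b@B4, d@B1, d@B4, e@B2}   OUT={a@B0, b@B1, b@B4, d@B1, d@B4, e@B2, f@B5}

B0 is the boundary node: IN[B0] = {}
Applying B0's transfer function to that IN value gives OUT[B0] (row B0 above).

Answer: {a@B0}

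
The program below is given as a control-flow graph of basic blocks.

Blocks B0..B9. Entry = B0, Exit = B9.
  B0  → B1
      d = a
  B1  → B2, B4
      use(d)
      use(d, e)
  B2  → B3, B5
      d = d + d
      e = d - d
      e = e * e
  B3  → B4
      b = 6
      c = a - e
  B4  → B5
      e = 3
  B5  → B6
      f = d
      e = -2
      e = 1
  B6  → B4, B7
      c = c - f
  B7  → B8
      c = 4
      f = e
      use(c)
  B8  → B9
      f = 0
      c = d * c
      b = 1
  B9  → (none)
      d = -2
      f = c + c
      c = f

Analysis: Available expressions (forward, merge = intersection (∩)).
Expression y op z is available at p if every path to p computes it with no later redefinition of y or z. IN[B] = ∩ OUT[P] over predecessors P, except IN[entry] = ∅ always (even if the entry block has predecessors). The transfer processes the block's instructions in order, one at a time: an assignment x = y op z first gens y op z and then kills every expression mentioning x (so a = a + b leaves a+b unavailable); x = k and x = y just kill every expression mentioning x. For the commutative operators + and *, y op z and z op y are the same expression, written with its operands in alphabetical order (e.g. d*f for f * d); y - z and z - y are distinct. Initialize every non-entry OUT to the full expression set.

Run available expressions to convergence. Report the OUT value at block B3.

Answer: {a-e, d-d}

Derivation:
Fixpoint table:
  B0: | IN={} | OUT={}
  B1: | IN={} | OUT={}
  B2: | IN={} | OUT={d-d}
  B3: | IN={d-d} | OUT={a-e, d-d}
  B4: | IN={} | OUT={}
  B5: | IN={} | OUT={}
  B6: | IN={} | OUT={}
  B7: | IN={} | OUT={}
  B8: | IN={} | OUT={}
  B9: | IN={} | OUT={}

Merge at B3: IN[B3] = OUT[B2] = {d-d}
Applying B3's transfer function to that IN value gives OUT[B3] (row B3 above).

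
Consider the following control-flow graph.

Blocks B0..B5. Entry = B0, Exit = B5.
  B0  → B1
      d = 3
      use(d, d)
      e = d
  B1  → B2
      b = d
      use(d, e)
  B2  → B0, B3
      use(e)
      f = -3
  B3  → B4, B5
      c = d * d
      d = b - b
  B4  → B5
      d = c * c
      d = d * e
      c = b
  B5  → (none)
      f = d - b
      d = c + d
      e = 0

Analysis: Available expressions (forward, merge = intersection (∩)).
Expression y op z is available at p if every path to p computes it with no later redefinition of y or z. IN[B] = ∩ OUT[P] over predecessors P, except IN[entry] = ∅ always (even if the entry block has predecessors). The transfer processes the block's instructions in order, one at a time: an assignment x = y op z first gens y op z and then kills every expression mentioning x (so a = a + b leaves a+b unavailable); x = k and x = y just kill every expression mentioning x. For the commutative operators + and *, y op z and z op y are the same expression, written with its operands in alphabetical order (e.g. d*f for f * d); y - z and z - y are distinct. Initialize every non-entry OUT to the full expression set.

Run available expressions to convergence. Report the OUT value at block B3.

Converged values:
  B0:  IN={}  OUT={}
  B1:  IN={}  OUT={}
  B2:  IN={}  OUT={}
  B3:  IN={}  OUT={b-b}
  B4:  IN={b-b}  OUT={b-b}
  B5:  IN={b-b}  OUT={b-b}

Merge at B3: IN[B3] = OUT[B2] = {}
Applying B3's transfer function to that IN value gives OUT[B3] (row B3 above).

Answer: {b-b}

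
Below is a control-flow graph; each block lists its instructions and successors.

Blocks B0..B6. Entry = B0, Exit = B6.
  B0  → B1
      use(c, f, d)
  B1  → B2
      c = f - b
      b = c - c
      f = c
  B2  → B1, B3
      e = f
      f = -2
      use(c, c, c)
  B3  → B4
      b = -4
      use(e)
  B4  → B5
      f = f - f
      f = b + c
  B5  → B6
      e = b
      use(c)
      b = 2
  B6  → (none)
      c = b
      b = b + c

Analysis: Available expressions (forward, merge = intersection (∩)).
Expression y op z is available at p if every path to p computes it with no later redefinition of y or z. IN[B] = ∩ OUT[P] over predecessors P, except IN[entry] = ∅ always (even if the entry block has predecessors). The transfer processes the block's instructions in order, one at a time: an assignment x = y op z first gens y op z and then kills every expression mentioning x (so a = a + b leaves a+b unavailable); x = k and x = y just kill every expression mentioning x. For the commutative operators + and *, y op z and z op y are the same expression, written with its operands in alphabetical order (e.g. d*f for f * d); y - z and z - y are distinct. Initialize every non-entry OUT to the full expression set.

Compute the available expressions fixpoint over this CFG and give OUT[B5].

Fixpoint table:
  B0: | IN={} | OUT={}
  B1: | IN={} | OUT={c-c}
  B2: | IN={c-c} | OUT={c-c}
  B3: | IN={c-c} | OUT={c-c}
  B4: | IN={c-c} | OUT={b+c, c-c}
  B5: | IN={b+c, c-c} | OUT={c-c}
  B6: | IN={c-c} | OUT={}

Merge at B5: IN[B5] = OUT[B4] = {b+c, c-c}
Applying B5's transfer function to that IN value gives OUT[B5] (row B5 above).

Answer: {c-c}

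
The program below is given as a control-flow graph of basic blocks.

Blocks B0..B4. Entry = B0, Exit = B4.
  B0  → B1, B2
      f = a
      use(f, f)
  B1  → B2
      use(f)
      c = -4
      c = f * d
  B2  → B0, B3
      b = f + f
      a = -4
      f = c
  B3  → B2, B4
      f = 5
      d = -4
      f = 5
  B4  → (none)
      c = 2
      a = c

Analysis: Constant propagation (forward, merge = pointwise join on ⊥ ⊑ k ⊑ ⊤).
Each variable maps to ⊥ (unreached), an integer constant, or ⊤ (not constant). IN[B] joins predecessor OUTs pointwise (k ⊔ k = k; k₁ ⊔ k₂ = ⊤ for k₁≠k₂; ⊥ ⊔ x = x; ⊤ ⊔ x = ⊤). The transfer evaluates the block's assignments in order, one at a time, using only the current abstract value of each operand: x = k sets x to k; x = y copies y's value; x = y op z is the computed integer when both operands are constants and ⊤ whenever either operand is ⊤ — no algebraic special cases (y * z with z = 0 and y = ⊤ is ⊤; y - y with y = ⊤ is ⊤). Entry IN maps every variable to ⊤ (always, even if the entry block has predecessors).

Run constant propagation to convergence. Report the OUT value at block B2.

Answer: {a: -4, b: ⊤, c: ⊤, d: ⊤, e: ⊤, f: ⊤}

Working:
Converged values:
  B0: | IN=(all ⊤) | OUT=(all ⊤)
  B1: | IN=(all ⊤) | OUT=(all ⊤)
  B2: | IN=(all ⊤) | OUT={a:-4; rest ⊤}
  B3: | IN={a:-4; rest ⊤} | OUT={a:-4, d:-4, f:5; rest ⊤}
  B4: | IN={a:-4, d:-4, f:5; rest ⊤} | OUT={a:2, c:2, d:-4, f:5; rest ⊤}

Merge at B2: IN[B2] = OUT[B0] ⊔ OUT[B1] ⊔ OUT[B3] = {a: ⊤, b: ⊤, c: ⊤, d: ⊤, e: ⊤, f: ⊤}
Applying B2's transfer function to that IN value gives OUT[B2] (row B2 above).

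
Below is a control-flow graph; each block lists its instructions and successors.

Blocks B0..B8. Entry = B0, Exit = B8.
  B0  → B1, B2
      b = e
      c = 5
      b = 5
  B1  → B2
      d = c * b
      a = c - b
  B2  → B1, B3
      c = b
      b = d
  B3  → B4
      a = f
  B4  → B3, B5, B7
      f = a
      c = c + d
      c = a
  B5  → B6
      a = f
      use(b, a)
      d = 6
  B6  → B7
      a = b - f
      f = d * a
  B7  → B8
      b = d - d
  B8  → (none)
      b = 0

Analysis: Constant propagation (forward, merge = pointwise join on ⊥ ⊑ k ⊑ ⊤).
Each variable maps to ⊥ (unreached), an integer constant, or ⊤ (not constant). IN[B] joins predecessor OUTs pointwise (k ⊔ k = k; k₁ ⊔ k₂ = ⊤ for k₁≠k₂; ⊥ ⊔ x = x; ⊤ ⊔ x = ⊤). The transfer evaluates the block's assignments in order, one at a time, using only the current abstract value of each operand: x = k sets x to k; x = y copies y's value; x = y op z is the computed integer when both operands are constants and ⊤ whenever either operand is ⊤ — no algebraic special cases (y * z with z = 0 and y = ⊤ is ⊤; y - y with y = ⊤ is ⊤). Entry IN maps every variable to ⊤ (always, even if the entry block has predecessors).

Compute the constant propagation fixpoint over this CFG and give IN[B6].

Converged values:
  B0: | IN=(all ⊤) | OUT={b:5, c:5; rest ⊤}
  B1: | IN=(all ⊤) | OUT=(all ⊤)
  B2: | IN=(all ⊤) | OUT=(all ⊤)
  B3: | IN=(all ⊤) | OUT=(all ⊤)
  B4: | IN=(all ⊤) | OUT=(all ⊤)
  B5: | IN=(all ⊤) | OUT={d:6; rest ⊤}
  B6: | IN={d:6; rest ⊤} | OUT={d:6; rest ⊤}
  B7: | IN=(all ⊤) | OUT=(all ⊤)
  B8: | IN=(all ⊤) | OUT={b:0; rest ⊤}

Merge at B6: IN[B6] = OUT[B5] = {a: ⊤, b: ⊤, c: ⊤, d: 6, e: ⊤, f: ⊤}

Answer: {a: ⊤, b: ⊤, c: ⊤, d: 6, e: ⊤, f: ⊤}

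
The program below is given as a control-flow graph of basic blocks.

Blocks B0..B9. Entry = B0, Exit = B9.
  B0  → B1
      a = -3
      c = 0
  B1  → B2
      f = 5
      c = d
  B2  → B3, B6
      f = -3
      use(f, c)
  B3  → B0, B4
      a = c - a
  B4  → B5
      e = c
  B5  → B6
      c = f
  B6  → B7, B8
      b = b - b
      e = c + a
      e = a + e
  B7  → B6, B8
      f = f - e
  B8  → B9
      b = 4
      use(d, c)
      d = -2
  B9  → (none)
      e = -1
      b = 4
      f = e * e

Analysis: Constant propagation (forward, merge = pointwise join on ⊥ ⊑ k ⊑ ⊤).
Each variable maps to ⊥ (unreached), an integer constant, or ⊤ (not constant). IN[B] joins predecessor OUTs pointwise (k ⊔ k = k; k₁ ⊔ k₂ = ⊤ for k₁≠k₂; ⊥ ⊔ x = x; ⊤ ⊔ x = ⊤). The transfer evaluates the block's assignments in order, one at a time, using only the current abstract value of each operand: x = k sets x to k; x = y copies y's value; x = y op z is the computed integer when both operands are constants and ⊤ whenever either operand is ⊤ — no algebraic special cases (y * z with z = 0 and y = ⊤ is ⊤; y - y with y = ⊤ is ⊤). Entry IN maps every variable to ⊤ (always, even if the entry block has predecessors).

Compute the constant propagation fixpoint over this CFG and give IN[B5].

Fixpoint table:
  B0:   IN=(all ⊤)   OUT={a:-3, c:0; rest ⊤}
  B1:   IN={a:-3, c:0; rest ⊤}   OUT={a:-3, f:5; rest ⊤}
  B2:   IN={a:-3, f:5; rest ⊤}   OUT={a:-3, f:-3; rest ⊤}
  B3:   IN={a:-3, f:-3; rest ⊤}   OUT={f:-3; rest ⊤}
  B4:   IN={f:-3; rest ⊤}   OUT={f:-3; rest ⊤}
  B5:   IN={f:-3; rest ⊤}   OUT={c:-3, f:-3; rest ⊤}
  B6:   IN=(all ⊤)   OUT=(all ⊤)
  B7:   IN=(all ⊤)   OUT=(all ⊤)
  B8:   IN=(all ⊤)   OUT={b:4, d:-2; rest ⊤}
  B9:   IN={b:4, d:-2; rest ⊤}   OUT={b:4, d:-2, e:-1, f:1; rest ⊤}

Merge at B5: IN[B5] = OUT[B4] = {a: ⊤, b: ⊤, c: ⊤, d: ⊤, e: ⊤, f: -3}

Answer: {a: ⊤, b: ⊤, c: ⊤, d: ⊤, e: ⊤, f: -3}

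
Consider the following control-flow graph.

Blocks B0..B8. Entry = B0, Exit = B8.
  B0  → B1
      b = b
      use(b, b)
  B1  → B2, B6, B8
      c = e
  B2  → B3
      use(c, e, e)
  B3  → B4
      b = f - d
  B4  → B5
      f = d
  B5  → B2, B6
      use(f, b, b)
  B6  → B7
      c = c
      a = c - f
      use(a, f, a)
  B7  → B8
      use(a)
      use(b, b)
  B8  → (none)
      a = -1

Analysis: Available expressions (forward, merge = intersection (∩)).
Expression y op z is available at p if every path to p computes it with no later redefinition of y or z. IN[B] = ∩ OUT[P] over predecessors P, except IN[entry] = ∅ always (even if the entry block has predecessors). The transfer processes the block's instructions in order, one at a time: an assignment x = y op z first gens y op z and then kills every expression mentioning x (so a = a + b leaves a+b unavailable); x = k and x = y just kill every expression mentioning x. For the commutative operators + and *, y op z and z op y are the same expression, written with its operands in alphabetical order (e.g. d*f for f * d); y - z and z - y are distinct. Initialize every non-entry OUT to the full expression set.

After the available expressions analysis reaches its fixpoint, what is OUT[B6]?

Answer: {c-f}

Trace:
Converged values:
  B0: | IN={} | OUT={}
  B1: | IN={} | OUT={}
  B2: | IN={} | OUT={}
  B3: | IN={} | OUT={f-d}
  B4: | IN={f-d} | OUT={}
  B5: | IN={} | OUT={}
  B6: | IN={} | OUT={c-f}
  B7: | IN={c-f} | OUT={c-f}
  B8: | IN={} | OUT={}

Merge at B6: IN[B6] = OUT[B1] ∩ OUT[B5] = {}
Applying B6's transfer function to that IN value gives OUT[B6] (row B6 above).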